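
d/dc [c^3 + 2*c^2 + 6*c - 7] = 3*c^2 + 4*c + 6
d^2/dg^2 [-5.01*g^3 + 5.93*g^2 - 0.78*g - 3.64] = 11.86 - 30.06*g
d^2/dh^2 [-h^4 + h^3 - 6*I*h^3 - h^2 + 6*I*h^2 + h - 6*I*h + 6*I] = -12*h^2 + h*(6 - 36*I) - 2 + 12*I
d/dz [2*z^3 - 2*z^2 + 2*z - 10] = 6*z^2 - 4*z + 2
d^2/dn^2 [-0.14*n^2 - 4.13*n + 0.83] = -0.280000000000000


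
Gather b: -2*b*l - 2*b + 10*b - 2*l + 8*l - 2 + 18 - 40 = b*(8 - 2*l) + 6*l - 24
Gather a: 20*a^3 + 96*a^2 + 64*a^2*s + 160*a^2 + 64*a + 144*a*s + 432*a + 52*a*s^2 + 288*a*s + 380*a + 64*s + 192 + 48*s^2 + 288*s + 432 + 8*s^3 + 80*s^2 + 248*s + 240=20*a^3 + a^2*(64*s + 256) + a*(52*s^2 + 432*s + 876) + 8*s^3 + 128*s^2 + 600*s + 864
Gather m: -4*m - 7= -4*m - 7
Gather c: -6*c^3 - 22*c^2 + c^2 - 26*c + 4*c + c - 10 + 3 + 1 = -6*c^3 - 21*c^2 - 21*c - 6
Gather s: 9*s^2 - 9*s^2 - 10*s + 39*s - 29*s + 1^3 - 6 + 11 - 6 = 0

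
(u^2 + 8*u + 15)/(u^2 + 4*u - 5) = (u + 3)/(u - 1)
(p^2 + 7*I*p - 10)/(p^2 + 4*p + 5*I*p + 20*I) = (p + 2*I)/(p + 4)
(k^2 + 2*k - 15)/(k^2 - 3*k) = (k + 5)/k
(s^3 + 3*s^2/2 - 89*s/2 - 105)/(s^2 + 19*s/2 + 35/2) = (s^2 - s - 42)/(s + 7)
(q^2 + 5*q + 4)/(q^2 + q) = (q + 4)/q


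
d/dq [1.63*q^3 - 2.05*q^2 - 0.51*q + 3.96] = 4.89*q^2 - 4.1*q - 0.51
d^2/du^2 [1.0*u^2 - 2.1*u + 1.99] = 2.00000000000000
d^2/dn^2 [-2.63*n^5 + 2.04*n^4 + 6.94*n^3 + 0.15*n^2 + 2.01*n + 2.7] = -52.6*n^3 + 24.48*n^2 + 41.64*n + 0.3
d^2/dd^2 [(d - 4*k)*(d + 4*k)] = 2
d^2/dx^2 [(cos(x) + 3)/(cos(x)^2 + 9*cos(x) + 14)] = (-9*(1 - cos(2*x))^2*cos(x) - 3*(1 - cos(2*x))^2 + 1057*cos(x) + 126*cos(2*x) - 3*cos(3*x) + 2*cos(5*x) + 738)/(4*(cos(x) + 2)^3*(cos(x) + 7)^3)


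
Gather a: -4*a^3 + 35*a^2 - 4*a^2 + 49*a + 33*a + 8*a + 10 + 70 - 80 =-4*a^3 + 31*a^2 + 90*a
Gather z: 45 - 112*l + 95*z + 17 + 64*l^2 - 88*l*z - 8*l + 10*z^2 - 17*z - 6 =64*l^2 - 120*l + 10*z^2 + z*(78 - 88*l) + 56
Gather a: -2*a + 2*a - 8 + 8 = 0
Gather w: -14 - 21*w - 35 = -21*w - 49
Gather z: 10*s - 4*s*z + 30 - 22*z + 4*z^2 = 10*s + 4*z^2 + z*(-4*s - 22) + 30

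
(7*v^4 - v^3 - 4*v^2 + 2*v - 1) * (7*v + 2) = 49*v^5 + 7*v^4 - 30*v^3 + 6*v^2 - 3*v - 2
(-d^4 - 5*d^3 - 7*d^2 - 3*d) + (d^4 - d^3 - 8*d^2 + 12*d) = -6*d^3 - 15*d^2 + 9*d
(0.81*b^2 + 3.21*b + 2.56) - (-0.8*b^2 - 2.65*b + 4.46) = 1.61*b^2 + 5.86*b - 1.9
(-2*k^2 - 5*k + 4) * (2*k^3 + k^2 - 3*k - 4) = -4*k^5 - 12*k^4 + 9*k^3 + 27*k^2 + 8*k - 16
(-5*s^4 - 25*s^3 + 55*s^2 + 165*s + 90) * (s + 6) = -5*s^5 - 55*s^4 - 95*s^3 + 495*s^2 + 1080*s + 540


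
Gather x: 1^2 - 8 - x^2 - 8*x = -x^2 - 8*x - 7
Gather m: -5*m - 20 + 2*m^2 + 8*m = 2*m^2 + 3*m - 20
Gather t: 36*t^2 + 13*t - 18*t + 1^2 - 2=36*t^2 - 5*t - 1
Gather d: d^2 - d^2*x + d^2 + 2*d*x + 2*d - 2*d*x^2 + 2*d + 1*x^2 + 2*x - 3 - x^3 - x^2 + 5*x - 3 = d^2*(2 - x) + d*(-2*x^2 + 2*x + 4) - x^3 + 7*x - 6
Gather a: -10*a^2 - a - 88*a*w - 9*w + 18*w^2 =-10*a^2 + a*(-88*w - 1) + 18*w^2 - 9*w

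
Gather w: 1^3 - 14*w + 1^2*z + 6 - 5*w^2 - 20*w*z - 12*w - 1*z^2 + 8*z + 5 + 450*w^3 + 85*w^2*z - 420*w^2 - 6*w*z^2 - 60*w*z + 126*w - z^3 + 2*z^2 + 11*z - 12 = 450*w^3 + w^2*(85*z - 425) + w*(-6*z^2 - 80*z + 100) - z^3 + z^2 + 20*z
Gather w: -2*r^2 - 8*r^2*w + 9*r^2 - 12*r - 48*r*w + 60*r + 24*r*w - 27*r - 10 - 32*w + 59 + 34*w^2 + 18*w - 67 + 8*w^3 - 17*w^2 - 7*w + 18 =7*r^2 + 21*r + 8*w^3 + 17*w^2 + w*(-8*r^2 - 24*r - 21)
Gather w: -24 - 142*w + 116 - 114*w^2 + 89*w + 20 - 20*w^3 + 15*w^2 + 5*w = -20*w^3 - 99*w^2 - 48*w + 112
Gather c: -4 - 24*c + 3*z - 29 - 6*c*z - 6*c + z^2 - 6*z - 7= c*(-6*z - 30) + z^2 - 3*z - 40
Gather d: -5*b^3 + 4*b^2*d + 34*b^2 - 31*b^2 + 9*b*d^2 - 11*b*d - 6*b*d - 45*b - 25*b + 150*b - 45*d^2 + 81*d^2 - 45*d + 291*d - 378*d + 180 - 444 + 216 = -5*b^3 + 3*b^2 + 80*b + d^2*(9*b + 36) + d*(4*b^2 - 17*b - 132) - 48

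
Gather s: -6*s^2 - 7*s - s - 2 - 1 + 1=-6*s^2 - 8*s - 2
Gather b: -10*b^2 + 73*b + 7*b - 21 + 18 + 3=-10*b^2 + 80*b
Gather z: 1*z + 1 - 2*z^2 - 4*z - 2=-2*z^2 - 3*z - 1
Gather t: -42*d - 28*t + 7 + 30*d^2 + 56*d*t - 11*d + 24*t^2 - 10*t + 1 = 30*d^2 - 53*d + 24*t^2 + t*(56*d - 38) + 8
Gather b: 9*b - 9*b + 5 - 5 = 0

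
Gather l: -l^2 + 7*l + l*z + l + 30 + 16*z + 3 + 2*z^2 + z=-l^2 + l*(z + 8) + 2*z^2 + 17*z + 33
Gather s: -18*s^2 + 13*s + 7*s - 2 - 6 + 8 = -18*s^2 + 20*s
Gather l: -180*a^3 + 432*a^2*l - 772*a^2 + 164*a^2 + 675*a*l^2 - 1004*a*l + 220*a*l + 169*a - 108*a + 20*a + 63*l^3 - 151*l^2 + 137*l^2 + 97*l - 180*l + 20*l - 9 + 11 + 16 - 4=-180*a^3 - 608*a^2 + 81*a + 63*l^3 + l^2*(675*a - 14) + l*(432*a^2 - 784*a - 63) + 14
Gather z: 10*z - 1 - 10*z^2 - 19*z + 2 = -10*z^2 - 9*z + 1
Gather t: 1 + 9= 10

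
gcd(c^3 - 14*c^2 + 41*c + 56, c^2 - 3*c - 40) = c - 8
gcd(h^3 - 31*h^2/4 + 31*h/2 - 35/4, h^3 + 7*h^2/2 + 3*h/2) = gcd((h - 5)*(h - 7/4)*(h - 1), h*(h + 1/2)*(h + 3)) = 1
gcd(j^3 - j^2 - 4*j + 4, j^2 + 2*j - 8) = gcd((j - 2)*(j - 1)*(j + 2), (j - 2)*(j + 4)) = j - 2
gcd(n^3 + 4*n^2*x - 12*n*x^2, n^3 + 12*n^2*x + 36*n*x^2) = n^2 + 6*n*x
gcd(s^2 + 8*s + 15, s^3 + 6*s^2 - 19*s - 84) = s + 3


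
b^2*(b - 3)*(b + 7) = b^4 + 4*b^3 - 21*b^2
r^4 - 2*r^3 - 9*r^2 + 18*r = r*(r - 3)*(r - 2)*(r + 3)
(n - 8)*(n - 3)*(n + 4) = n^3 - 7*n^2 - 20*n + 96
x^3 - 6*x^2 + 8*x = x*(x - 4)*(x - 2)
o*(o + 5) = o^2 + 5*o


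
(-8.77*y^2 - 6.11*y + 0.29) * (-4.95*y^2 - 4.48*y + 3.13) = 43.4115*y^4 + 69.5341*y^3 - 1.51279999999999*y^2 - 20.4235*y + 0.9077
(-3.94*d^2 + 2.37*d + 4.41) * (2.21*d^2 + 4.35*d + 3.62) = -8.7074*d^4 - 11.9013*d^3 + 5.7928*d^2 + 27.7629*d + 15.9642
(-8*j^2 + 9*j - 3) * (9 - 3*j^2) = 24*j^4 - 27*j^3 - 63*j^2 + 81*j - 27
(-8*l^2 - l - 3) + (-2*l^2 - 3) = -10*l^2 - l - 6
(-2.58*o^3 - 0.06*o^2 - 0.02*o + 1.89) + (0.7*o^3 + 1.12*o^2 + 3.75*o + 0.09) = -1.88*o^3 + 1.06*o^2 + 3.73*o + 1.98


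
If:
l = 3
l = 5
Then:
No Solution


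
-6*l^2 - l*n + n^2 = (-3*l + n)*(2*l + n)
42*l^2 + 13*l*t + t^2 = (6*l + t)*(7*l + t)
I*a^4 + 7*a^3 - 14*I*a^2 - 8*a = a*(a - 4*I)*(a - 2*I)*(I*a + 1)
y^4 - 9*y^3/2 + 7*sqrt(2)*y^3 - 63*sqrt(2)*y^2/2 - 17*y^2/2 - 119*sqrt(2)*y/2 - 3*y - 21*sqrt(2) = (y - 6)*(y + 1/2)*(y + 1)*(y + 7*sqrt(2))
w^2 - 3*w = w*(w - 3)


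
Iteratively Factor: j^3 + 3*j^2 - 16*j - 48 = (j + 4)*(j^2 - j - 12) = (j + 3)*(j + 4)*(j - 4)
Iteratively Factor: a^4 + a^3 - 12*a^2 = (a)*(a^3 + a^2 - 12*a) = a*(a + 4)*(a^2 - 3*a) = a^2*(a + 4)*(a - 3)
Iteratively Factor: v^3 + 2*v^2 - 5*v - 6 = (v - 2)*(v^2 + 4*v + 3) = (v - 2)*(v + 1)*(v + 3)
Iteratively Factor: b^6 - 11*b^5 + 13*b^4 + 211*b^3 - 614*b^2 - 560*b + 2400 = (b - 5)*(b^5 - 6*b^4 - 17*b^3 + 126*b^2 + 16*b - 480) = (b - 5)*(b - 3)*(b^4 - 3*b^3 - 26*b^2 + 48*b + 160) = (b - 5)*(b - 3)*(b + 2)*(b^3 - 5*b^2 - 16*b + 80) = (b - 5)*(b - 4)*(b - 3)*(b + 2)*(b^2 - b - 20) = (b - 5)^2*(b - 4)*(b - 3)*(b + 2)*(b + 4)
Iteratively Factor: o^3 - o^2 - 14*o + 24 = (o - 3)*(o^2 + 2*o - 8) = (o - 3)*(o - 2)*(o + 4)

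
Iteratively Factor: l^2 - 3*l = (l)*(l - 3)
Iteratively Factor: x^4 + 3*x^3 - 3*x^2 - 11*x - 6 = (x + 1)*(x^3 + 2*x^2 - 5*x - 6) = (x - 2)*(x + 1)*(x^2 + 4*x + 3) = (x - 2)*(x + 1)^2*(x + 3)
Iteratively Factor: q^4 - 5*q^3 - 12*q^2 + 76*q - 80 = (q + 4)*(q^3 - 9*q^2 + 24*q - 20) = (q - 2)*(q + 4)*(q^2 - 7*q + 10) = (q - 2)^2*(q + 4)*(q - 5)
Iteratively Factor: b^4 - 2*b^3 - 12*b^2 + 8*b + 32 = (b - 2)*(b^3 - 12*b - 16) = (b - 2)*(b + 2)*(b^2 - 2*b - 8) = (b - 2)*(b + 2)^2*(b - 4)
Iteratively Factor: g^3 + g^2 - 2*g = (g - 1)*(g^2 + 2*g) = g*(g - 1)*(g + 2)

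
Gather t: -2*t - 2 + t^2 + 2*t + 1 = t^2 - 1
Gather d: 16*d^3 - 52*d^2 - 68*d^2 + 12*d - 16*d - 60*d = 16*d^3 - 120*d^2 - 64*d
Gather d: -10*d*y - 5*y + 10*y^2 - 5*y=-10*d*y + 10*y^2 - 10*y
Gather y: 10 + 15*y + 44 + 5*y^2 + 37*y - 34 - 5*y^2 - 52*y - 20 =0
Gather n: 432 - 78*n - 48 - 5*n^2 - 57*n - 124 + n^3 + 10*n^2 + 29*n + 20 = n^3 + 5*n^2 - 106*n + 280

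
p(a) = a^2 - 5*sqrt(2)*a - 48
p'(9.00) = 10.93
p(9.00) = -30.64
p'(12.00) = 16.93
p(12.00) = 11.15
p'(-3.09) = -13.25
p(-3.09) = -16.60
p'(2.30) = -2.47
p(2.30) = -58.97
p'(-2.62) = -12.31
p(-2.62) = -22.61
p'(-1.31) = -9.69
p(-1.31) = -37.02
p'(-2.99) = -13.05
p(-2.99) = -17.92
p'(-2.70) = -12.47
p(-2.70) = -21.62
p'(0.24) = -6.59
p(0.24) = -49.64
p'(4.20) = 1.33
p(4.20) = -60.06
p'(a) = 2*a - 5*sqrt(2)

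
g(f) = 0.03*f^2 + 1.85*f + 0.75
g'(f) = 0.06*f + 1.85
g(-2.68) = -3.99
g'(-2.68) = 1.69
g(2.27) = 5.10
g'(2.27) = 1.99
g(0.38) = 1.46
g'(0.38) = 1.87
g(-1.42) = -1.82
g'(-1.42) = 1.76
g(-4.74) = -7.34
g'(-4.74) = 1.57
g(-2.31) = -3.36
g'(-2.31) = 1.71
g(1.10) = 2.82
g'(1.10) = 1.92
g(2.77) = 6.10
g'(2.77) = 2.02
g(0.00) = 0.75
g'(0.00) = 1.85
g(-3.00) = -4.53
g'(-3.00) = 1.67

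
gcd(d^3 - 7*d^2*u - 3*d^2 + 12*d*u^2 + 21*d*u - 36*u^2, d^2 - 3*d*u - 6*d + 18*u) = -d + 3*u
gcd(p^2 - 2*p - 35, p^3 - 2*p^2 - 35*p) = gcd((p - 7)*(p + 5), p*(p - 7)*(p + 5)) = p^2 - 2*p - 35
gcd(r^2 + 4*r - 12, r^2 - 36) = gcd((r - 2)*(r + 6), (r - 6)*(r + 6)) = r + 6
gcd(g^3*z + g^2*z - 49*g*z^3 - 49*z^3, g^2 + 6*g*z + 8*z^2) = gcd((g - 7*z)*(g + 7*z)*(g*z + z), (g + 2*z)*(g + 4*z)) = 1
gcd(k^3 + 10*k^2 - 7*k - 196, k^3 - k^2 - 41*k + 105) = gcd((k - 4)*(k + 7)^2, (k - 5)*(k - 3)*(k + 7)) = k + 7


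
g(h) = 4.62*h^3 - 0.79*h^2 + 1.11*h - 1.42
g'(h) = 13.86*h^2 - 1.58*h + 1.11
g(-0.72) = -4.35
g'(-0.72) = 9.43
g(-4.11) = -340.08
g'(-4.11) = 241.73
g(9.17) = 3504.79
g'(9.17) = 1152.09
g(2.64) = 81.01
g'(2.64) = 93.54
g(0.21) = -1.18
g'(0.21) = 1.39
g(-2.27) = -62.05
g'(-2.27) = 76.12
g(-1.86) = -35.95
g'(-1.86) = 52.00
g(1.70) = 20.88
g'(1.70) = 38.48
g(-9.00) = -3443.38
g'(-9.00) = 1137.99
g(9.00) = 3312.56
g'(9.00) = 1109.55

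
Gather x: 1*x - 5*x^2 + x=-5*x^2 + 2*x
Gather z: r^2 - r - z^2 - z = r^2 - r - z^2 - z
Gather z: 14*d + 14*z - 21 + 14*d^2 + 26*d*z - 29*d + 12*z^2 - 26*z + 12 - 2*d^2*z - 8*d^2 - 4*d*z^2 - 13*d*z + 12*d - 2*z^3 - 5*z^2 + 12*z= 6*d^2 - 3*d - 2*z^3 + z^2*(7 - 4*d) + z*(-2*d^2 + 13*d) - 9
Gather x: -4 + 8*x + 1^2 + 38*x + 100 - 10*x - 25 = 36*x + 72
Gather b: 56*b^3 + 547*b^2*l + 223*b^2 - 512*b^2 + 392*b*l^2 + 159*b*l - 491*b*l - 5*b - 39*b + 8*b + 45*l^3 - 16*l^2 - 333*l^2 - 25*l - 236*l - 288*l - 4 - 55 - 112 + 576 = 56*b^3 + b^2*(547*l - 289) + b*(392*l^2 - 332*l - 36) + 45*l^3 - 349*l^2 - 549*l + 405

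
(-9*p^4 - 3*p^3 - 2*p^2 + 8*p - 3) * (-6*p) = 54*p^5 + 18*p^4 + 12*p^3 - 48*p^2 + 18*p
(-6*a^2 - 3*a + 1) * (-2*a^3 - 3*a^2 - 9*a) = 12*a^5 + 24*a^4 + 61*a^3 + 24*a^2 - 9*a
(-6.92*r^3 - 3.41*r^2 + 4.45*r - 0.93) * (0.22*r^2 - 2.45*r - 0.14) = -1.5224*r^5 + 16.2038*r^4 + 10.3023*r^3 - 10.6297*r^2 + 1.6555*r + 0.1302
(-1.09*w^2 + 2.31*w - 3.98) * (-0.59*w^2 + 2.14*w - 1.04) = 0.6431*w^4 - 3.6955*w^3 + 8.4252*w^2 - 10.9196*w + 4.1392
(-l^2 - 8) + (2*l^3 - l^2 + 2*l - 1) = 2*l^3 - 2*l^2 + 2*l - 9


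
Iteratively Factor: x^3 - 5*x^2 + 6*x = (x - 2)*(x^2 - 3*x) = x*(x - 2)*(x - 3)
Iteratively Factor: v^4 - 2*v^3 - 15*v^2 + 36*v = (v - 3)*(v^3 + v^2 - 12*v) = (v - 3)*(v + 4)*(v^2 - 3*v) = (v - 3)^2*(v + 4)*(v)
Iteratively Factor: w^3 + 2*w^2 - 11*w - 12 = (w + 1)*(w^2 + w - 12) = (w + 1)*(w + 4)*(w - 3)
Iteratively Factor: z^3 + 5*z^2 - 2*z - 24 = (z + 4)*(z^2 + z - 6) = (z - 2)*(z + 4)*(z + 3)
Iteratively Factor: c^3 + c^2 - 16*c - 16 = (c + 4)*(c^2 - 3*c - 4) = (c + 1)*(c + 4)*(c - 4)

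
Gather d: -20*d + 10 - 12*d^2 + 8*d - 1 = -12*d^2 - 12*d + 9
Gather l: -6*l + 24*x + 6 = -6*l + 24*x + 6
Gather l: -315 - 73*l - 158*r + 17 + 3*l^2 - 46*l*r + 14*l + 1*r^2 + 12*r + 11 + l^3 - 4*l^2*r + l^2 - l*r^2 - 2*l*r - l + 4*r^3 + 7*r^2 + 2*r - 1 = l^3 + l^2*(4 - 4*r) + l*(-r^2 - 48*r - 60) + 4*r^3 + 8*r^2 - 144*r - 288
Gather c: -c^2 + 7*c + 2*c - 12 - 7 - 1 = -c^2 + 9*c - 20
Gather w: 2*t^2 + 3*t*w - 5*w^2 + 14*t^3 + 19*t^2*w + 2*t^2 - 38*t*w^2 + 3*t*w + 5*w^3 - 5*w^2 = 14*t^3 + 4*t^2 + 5*w^3 + w^2*(-38*t - 10) + w*(19*t^2 + 6*t)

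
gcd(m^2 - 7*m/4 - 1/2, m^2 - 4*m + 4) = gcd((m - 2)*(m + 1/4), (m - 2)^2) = m - 2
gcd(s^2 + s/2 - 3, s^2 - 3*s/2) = s - 3/2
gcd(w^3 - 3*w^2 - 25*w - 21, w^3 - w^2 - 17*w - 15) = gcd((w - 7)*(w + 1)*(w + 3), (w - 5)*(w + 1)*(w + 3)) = w^2 + 4*w + 3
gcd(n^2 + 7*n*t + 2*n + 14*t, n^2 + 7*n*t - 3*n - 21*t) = n + 7*t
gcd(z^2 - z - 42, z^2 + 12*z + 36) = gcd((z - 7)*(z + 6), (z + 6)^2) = z + 6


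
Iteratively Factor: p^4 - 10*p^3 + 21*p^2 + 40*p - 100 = (p + 2)*(p^3 - 12*p^2 + 45*p - 50) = (p - 5)*(p + 2)*(p^2 - 7*p + 10) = (p - 5)*(p - 2)*(p + 2)*(p - 5)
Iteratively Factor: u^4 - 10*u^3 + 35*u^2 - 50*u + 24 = (u - 4)*(u^3 - 6*u^2 + 11*u - 6) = (u - 4)*(u - 3)*(u^2 - 3*u + 2) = (u - 4)*(u - 3)*(u - 1)*(u - 2)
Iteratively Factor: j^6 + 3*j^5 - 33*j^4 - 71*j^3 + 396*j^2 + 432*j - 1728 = (j + 4)*(j^5 - j^4 - 29*j^3 + 45*j^2 + 216*j - 432) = (j + 4)^2*(j^4 - 5*j^3 - 9*j^2 + 81*j - 108) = (j + 4)^3*(j^3 - 9*j^2 + 27*j - 27) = (j - 3)*(j + 4)^3*(j^2 - 6*j + 9) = (j - 3)^2*(j + 4)^3*(j - 3)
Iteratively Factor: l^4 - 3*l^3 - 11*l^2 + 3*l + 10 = (l + 2)*(l^3 - 5*l^2 - l + 5) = (l + 1)*(l + 2)*(l^2 - 6*l + 5) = (l - 1)*(l + 1)*(l + 2)*(l - 5)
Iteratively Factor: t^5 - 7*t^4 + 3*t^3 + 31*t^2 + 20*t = (t - 5)*(t^4 - 2*t^3 - 7*t^2 - 4*t) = (t - 5)*(t + 1)*(t^3 - 3*t^2 - 4*t) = (t - 5)*(t - 4)*(t + 1)*(t^2 + t) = t*(t - 5)*(t - 4)*(t + 1)*(t + 1)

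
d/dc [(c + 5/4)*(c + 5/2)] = 2*c + 15/4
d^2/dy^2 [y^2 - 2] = 2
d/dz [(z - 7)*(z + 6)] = 2*z - 1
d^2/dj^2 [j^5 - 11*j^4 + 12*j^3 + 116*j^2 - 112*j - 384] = 20*j^3 - 132*j^2 + 72*j + 232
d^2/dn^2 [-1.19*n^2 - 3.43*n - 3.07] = -2.38000000000000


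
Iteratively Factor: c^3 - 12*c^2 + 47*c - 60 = (c - 3)*(c^2 - 9*c + 20) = (c - 4)*(c - 3)*(c - 5)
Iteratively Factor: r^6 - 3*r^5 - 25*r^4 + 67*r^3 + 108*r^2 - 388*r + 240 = (r - 2)*(r^5 - r^4 - 27*r^3 + 13*r^2 + 134*r - 120) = (r - 2)*(r + 3)*(r^4 - 4*r^3 - 15*r^2 + 58*r - 40) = (r - 2)*(r - 1)*(r + 3)*(r^3 - 3*r^2 - 18*r + 40) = (r - 2)*(r - 1)*(r + 3)*(r + 4)*(r^2 - 7*r + 10) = (r - 5)*(r - 2)*(r - 1)*(r + 3)*(r + 4)*(r - 2)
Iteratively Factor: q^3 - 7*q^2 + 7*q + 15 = (q + 1)*(q^2 - 8*q + 15) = (q - 5)*(q + 1)*(q - 3)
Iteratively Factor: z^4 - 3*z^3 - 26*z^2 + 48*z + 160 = (z + 4)*(z^3 - 7*z^2 + 2*z + 40) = (z + 2)*(z + 4)*(z^2 - 9*z + 20) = (z - 4)*(z + 2)*(z + 4)*(z - 5)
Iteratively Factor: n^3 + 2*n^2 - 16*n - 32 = (n + 2)*(n^2 - 16) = (n - 4)*(n + 2)*(n + 4)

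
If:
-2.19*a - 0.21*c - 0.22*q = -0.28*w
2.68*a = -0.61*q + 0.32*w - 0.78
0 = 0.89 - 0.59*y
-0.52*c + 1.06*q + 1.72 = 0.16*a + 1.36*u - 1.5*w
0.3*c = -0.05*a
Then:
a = 0.13849230981447*w + 0.236705979722739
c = -0.023082051635745*w - 0.0394509966204566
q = -0.0838678529553762*w - 2.31864266501138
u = 1.03010586260851*w - 0.555235046636076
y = 1.51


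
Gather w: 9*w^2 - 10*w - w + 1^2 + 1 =9*w^2 - 11*w + 2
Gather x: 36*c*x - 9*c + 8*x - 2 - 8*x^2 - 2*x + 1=-9*c - 8*x^2 + x*(36*c + 6) - 1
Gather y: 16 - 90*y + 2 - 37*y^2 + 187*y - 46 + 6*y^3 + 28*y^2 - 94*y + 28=6*y^3 - 9*y^2 + 3*y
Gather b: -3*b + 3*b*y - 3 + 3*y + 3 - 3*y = b*(3*y - 3)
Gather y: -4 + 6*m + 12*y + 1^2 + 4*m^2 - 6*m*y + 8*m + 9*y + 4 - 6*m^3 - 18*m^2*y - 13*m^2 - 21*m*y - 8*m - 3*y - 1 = -6*m^3 - 9*m^2 + 6*m + y*(-18*m^2 - 27*m + 18)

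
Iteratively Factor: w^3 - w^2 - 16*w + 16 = (w + 4)*(w^2 - 5*w + 4) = (w - 1)*(w + 4)*(w - 4)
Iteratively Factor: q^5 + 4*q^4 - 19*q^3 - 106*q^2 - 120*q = (q + 3)*(q^4 + q^3 - 22*q^2 - 40*q) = (q + 2)*(q + 3)*(q^3 - q^2 - 20*q) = (q + 2)*(q + 3)*(q + 4)*(q^2 - 5*q) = q*(q + 2)*(q + 3)*(q + 4)*(q - 5)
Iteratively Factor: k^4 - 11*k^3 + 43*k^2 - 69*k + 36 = (k - 3)*(k^3 - 8*k^2 + 19*k - 12) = (k - 3)*(k - 1)*(k^2 - 7*k + 12) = (k - 3)^2*(k - 1)*(k - 4)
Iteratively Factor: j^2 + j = (j + 1)*(j)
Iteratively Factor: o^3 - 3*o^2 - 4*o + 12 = (o - 3)*(o^2 - 4) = (o - 3)*(o - 2)*(o + 2)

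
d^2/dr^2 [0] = 0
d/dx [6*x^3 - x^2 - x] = 18*x^2 - 2*x - 1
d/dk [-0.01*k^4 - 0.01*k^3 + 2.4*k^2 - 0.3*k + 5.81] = -0.04*k^3 - 0.03*k^2 + 4.8*k - 0.3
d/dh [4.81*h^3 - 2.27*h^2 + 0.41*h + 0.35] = 14.43*h^2 - 4.54*h + 0.41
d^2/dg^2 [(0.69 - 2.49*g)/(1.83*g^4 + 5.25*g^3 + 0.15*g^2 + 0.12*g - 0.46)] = (-100.065132*g^7 - 336.54798*g^6 - 217.00953*g^5 + 223.142364*g^4 - 29.596194*g^3 - 62.488746*g^2 + 9.04176*g - 0.159804)/(6.128487*g^12 + 52.745175*g^11 + 152.82513*g^10 + 154.555479*g^9 + 14.822568*g^8 - 16.042185*g^7 - 38.144439*g^6 - 2.544696*g^5 - 0.601686*g^4 + 3.284748*g^3 + 0.075348*g^2 + 0.076176*g - 0.097336)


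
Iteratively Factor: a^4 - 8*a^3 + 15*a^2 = (a - 5)*(a^3 - 3*a^2) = a*(a - 5)*(a^2 - 3*a) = a^2*(a - 5)*(a - 3)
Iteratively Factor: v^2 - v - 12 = (v - 4)*(v + 3)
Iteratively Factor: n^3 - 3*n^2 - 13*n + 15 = (n - 5)*(n^2 + 2*n - 3) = (n - 5)*(n - 1)*(n + 3)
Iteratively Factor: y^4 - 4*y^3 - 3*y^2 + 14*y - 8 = (y - 4)*(y^3 - 3*y + 2) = (y - 4)*(y - 1)*(y^2 + y - 2) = (y - 4)*(y - 1)^2*(y + 2)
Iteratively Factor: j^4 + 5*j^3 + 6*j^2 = (j + 3)*(j^3 + 2*j^2) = j*(j + 3)*(j^2 + 2*j) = j*(j + 2)*(j + 3)*(j)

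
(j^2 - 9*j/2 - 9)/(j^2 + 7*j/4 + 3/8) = 4*(j - 6)/(4*j + 1)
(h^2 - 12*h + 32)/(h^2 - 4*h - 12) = (-h^2 + 12*h - 32)/(-h^2 + 4*h + 12)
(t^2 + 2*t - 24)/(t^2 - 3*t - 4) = (t + 6)/(t + 1)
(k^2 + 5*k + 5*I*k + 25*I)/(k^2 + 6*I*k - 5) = (k + 5)/(k + I)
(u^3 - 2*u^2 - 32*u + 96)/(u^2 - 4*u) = u + 2 - 24/u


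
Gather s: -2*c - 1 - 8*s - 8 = -2*c - 8*s - 9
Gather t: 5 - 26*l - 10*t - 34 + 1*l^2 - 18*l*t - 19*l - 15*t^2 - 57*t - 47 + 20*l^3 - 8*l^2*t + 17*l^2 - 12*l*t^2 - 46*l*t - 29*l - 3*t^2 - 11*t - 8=20*l^3 + 18*l^2 - 74*l + t^2*(-12*l - 18) + t*(-8*l^2 - 64*l - 78) - 84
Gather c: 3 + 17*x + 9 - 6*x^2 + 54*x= -6*x^2 + 71*x + 12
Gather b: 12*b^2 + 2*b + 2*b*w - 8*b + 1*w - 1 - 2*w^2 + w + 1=12*b^2 + b*(2*w - 6) - 2*w^2 + 2*w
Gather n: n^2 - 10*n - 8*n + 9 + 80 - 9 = n^2 - 18*n + 80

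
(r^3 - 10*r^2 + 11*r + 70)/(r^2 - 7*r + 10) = (r^2 - 5*r - 14)/(r - 2)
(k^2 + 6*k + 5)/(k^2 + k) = (k + 5)/k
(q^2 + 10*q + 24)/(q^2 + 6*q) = (q + 4)/q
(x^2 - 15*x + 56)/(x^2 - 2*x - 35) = (x - 8)/(x + 5)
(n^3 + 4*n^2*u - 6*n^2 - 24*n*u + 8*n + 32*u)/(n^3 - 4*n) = (n^2 + 4*n*u - 4*n - 16*u)/(n*(n + 2))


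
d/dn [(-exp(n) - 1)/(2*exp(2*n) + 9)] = (4*(exp(n) + 1)*exp(n) - 2*exp(2*n) - 9)*exp(n)/(2*exp(2*n) + 9)^2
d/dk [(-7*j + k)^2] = -14*j + 2*k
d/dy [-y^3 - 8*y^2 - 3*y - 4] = -3*y^2 - 16*y - 3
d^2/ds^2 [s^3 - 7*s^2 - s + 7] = 6*s - 14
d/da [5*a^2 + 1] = 10*a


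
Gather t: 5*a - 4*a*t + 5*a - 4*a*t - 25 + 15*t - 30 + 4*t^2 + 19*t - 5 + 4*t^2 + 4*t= 10*a + 8*t^2 + t*(38 - 8*a) - 60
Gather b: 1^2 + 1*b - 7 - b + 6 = 0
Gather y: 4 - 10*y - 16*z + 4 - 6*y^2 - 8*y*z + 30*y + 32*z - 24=-6*y^2 + y*(20 - 8*z) + 16*z - 16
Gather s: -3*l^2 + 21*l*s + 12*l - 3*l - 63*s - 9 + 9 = -3*l^2 + 9*l + s*(21*l - 63)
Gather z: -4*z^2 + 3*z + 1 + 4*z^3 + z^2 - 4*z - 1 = 4*z^3 - 3*z^2 - z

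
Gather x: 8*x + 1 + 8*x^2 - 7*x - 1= 8*x^2 + x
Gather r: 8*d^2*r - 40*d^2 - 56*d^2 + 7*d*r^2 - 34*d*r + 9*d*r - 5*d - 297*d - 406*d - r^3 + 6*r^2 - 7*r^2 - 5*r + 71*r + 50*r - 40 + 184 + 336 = -96*d^2 - 708*d - r^3 + r^2*(7*d - 1) + r*(8*d^2 - 25*d + 116) + 480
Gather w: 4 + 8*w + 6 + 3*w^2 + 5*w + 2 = 3*w^2 + 13*w + 12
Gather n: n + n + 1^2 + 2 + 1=2*n + 4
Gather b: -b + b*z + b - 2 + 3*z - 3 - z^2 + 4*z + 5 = b*z - z^2 + 7*z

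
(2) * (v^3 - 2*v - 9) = 2*v^3 - 4*v - 18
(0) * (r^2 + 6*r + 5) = 0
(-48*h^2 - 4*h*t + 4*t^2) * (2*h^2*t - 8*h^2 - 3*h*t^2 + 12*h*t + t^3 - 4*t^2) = -96*h^4*t + 384*h^4 + 136*h^3*t^2 - 544*h^3*t - 28*h^2*t^3 + 112*h^2*t^2 - 16*h*t^4 + 64*h*t^3 + 4*t^5 - 16*t^4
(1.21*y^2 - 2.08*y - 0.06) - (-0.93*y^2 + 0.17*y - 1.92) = 2.14*y^2 - 2.25*y + 1.86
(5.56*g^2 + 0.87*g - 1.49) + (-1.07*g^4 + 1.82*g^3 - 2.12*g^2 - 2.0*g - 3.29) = -1.07*g^4 + 1.82*g^3 + 3.44*g^2 - 1.13*g - 4.78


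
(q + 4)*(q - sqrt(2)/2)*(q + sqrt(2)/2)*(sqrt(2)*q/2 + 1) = sqrt(2)*q^4/2 + q^3 + 2*sqrt(2)*q^3 - sqrt(2)*q^2/4 + 4*q^2 - sqrt(2)*q - q/2 - 2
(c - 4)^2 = c^2 - 8*c + 16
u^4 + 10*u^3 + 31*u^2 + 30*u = u*(u + 2)*(u + 3)*(u + 5)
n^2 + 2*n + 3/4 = (n + 1/2)*(n + 3/2)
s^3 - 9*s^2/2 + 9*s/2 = s*(s - 3)*(s - 3/2)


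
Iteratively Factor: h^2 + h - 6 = (h + 3)*(h - 2)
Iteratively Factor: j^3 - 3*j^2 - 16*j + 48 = (j + 4)*(j^2 - 7*j + 12) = (j - 4)*(j + 4)*(j - 3)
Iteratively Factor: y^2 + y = (y + 1)*(y)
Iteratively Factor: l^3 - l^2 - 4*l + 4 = (l + 2)*(l^2 - 3*l + 2) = (l - 2)*(l + 2)*(l - 1)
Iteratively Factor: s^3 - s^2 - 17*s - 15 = (s - 5)*(s^2 + 4*s + 3) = (s - 5)*(s + 1)*(s + 3)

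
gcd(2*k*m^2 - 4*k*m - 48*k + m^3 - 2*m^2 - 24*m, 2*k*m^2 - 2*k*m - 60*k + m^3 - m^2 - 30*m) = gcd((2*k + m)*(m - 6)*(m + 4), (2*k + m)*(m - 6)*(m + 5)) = 2*k*m - 12*k + m^2 - 6*m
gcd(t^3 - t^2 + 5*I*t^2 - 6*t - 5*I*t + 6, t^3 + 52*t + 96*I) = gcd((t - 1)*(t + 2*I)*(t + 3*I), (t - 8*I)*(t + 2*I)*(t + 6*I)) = t + 2*I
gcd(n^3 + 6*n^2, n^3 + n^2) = n^2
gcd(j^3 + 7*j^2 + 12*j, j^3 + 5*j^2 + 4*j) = j^2 + 4*j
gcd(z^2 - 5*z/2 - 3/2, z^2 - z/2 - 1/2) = z + 1/2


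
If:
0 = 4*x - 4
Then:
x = 1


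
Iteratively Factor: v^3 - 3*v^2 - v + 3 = (v - 3)*(v^2 - 1) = (v - 3)*(v + 1)*(v - 1)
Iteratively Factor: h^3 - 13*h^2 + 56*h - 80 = (h - 4)*(h^2 - 9*h + 20) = (h - 5)*(h - 4)*(h - 4)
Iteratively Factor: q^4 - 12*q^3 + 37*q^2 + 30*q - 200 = (q - 5)*(q^3 - 7*q^2 + 2*q + 40) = (q - 5)^2*(q^2 - 2*q - 8) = (q - 5)^2*(q + 2)*(q - 4)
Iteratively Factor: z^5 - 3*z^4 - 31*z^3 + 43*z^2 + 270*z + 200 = (z - 5)*(z^4 + 2*z^3 - 21*z^2 - 62*z - 40) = (z - 5)*(z + 1)*(z^3 + z^2 - 22*z - 40) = (z - 5)*(z + 1)*(z + 2)*(z^2 - z - 20) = (z - 5)*(z + 1)*(z + 2)*(z + 4)*(z - 5)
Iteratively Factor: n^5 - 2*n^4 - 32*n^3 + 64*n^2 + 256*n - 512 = (n - 4)*(n^4 + 2*n^3 - 24*n^2 - 32*n + 128) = (n - 4)*(n + 4)*(n^3 - 2*n^2 - 16*n + 32) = (n - 4)*(n - 2)*(n + 4)*(n^2 - 16) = (n - 4)^2*(n - 2)*(n + 4)*(n + 4)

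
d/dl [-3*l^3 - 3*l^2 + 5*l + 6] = -9*l^2 - 6*l + 5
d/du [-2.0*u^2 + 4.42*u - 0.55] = 4.42 - 4.0*u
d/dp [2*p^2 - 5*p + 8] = 4*p - 5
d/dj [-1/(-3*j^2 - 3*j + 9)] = (-2*j - 1)/(3*(j^2 + j - 3)^2)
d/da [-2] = 0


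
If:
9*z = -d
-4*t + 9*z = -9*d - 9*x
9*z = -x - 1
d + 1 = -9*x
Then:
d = 4/5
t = 23/20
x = -1/5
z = -4/45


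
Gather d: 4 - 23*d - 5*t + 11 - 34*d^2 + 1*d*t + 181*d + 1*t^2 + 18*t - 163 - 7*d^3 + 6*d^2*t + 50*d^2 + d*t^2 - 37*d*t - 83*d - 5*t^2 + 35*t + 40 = -7*d^3 + d^2*(6*t + 16) + d*(t^2 - 36*t + 75) - 4*t^2 + 48*t - 108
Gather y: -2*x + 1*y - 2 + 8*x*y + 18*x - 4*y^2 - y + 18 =8*x*y + 16*x - 4*y^2 + 16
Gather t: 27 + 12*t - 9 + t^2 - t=t^2 + 11*t + 18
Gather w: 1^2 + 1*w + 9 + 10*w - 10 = 11*w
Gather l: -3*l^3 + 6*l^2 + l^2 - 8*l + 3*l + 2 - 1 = -3*l^3 + 7*l^2 - 5*l + 1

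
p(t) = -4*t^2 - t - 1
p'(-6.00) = 47.00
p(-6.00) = -139.00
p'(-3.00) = 23.00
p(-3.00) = -34.00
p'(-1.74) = 12.92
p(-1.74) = -11.37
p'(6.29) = -51.32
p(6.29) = -165.55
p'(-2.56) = 19.48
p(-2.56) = -24.65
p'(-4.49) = 34.92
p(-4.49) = -77.15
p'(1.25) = -11.00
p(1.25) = -8.50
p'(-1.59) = 11.72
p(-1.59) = -9.52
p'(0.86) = -7.88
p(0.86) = -4.82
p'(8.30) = -67.40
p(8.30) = -284.86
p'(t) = -8*t - 1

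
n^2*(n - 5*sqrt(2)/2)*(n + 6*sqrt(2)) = n^4 + 7*sqrt(2)*n^3/2 - 30*n^2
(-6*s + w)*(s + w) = -6*s^2 - 5*s*w + w^2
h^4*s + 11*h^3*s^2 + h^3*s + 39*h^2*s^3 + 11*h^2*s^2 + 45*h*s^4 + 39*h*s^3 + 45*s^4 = (h + 3*s)^2*(h + 5*s)*(h*s + s)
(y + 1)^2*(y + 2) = y^3 + 4*y^2 + 5*y + 2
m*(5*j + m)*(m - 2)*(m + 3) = 5*j*m^3 + 5*j*m^2 - 30*j*m + m^4 + m^3 - 6*m^2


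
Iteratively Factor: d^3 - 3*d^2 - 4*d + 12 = (d + 2)*(d^2 - 5*d + 6) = (d - 2)*(d + 2)*(d - 3)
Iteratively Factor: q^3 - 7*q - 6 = (q - 3)*(q^2 + 3*q + 2) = (q - 3)*(q + 2)*(q + 1)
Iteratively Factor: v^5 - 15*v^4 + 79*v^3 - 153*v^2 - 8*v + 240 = (v - 3)*(v^4 - 12*v^3 + 43*v^2 - 24*v - 80) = (v - 5)*(v - 3)*(v^3 - 7*v^2 + 8*v + 16) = (v - 5)*(v - 4)*(v - 3)*(v^2 - 3*v - 4) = (v - 5)*(v - 4)*(v - 3)*(v + 1)*(v - 4)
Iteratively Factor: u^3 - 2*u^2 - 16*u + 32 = (u + 4)*(u^2 - 6*u + 8) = (u - 2)*(u + 4)*(u - 4)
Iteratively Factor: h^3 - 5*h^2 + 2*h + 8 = (h + 1)*(h^2 - 6*h + 8) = (h - 4)*(h + 1)*(h - 2)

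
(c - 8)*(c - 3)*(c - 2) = c^3 - 13*c^2 + 46*c - 48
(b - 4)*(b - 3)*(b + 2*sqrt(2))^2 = b^4 - 7*b^3 + 4*sqrt(2)*b^3 - 28*sqrt(2)*b^2 + 20*b^2 - 56*b + 48*sqrt(2)*b + 96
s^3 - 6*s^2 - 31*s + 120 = (s - 8)*(s - 3)*(s + 5)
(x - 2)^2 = x^2 - 4*x + 4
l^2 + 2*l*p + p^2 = (l + p)^2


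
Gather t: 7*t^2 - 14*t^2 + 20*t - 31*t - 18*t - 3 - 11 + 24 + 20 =-7*t^2 - 29*t + 30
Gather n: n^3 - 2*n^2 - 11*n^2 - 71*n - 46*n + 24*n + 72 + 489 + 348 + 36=n^3 - 13*n^2 - 93*n + 945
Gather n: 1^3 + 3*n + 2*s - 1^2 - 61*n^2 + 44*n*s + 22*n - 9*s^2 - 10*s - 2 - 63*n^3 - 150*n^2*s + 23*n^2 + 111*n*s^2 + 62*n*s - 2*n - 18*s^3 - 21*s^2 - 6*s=-63*n^3 + n^2*(-150*s - 38) + n*(111*s^2 + 106*s + 23) - 18*s^3 - 30*s^2 - 14*s - 2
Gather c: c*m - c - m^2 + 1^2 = c*(m - 1) - m^2 + 1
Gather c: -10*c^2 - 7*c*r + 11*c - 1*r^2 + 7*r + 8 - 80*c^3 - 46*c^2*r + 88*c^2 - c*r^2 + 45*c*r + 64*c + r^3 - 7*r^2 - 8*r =-80*c^3 + c^2*(78 - 46*r) + c*(-r^2 + 38*r + 75) + r^3 - 8*r^2 - r + 8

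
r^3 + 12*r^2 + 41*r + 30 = (r + 1)*(r + 5)*(r + 6)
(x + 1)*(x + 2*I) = x^2 + x + 2*I*x + 2*I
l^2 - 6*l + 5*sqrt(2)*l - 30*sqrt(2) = (l - 6)*(l + 5*sqrt(2))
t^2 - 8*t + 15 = (t - 5)*(t - 3)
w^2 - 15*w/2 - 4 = (w - 8)*(w + 1/2)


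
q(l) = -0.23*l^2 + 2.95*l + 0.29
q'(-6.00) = 5.71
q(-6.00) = -25.69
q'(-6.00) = 5.71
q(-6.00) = -25.69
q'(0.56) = 2.69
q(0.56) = 1.87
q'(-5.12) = 5.31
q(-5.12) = -20.84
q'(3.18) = 1.49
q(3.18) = 7.35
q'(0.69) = 2.63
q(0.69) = 2.22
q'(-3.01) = 4.33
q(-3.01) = -10.67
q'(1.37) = 2.32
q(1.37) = 3.90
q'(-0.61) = 3.23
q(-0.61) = -1.60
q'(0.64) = 2.66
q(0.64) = 2.08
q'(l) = 2.95 - 0.46*l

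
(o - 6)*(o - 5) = o^2 - 11*o + 30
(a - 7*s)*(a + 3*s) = a^2 - 4*a*s - 21*s^2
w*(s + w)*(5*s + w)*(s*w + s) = 5*s^3*w^2 + 5*s^3*w + 6*s^2*w^3 + 6*s^2*w^2 + s*w^4 + s*w^3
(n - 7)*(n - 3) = n^2 - 10*n + 21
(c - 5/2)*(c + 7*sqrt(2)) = c^2 - 5*c/2 + 7*sqrt(2)*c - 35*sqrt(2)/2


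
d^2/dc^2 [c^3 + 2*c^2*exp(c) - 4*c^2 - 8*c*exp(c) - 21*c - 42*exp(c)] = 2*c^2*exp(c) + 6*c - 54*exp(c) - 8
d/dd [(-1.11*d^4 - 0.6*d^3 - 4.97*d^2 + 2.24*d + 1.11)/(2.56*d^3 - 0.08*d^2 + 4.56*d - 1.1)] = (-2.8416*d^6 + 0.1776*d^5 - 2.4136*d^4 - 12.0568*d^3 - 29.0288*d^2 + 11.1116*d - 7.5256)/(6.5536*d^6 - 0.4096*d^5 + 23.3536*d^4 - 6.3616*d^3 + 20.9696*d^2 - 10.032*d + 1.21)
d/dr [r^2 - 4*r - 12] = 2*r - 4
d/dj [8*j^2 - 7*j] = 16*j - 7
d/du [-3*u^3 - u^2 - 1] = u*(-9*u - 2)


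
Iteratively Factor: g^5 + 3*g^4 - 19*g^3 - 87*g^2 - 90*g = (g - 5)*(g^4 + 8*g^3 + 21*g^2 + 18*g) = (g - 5)*(g + 2)*(g^3 + 6*g^2 + 9*g) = g*(g - 5)*(g + 2)*(g^2 + 6*g + 9) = g*(g - 5)*(g + 2)*(g + 3)*(g + 3)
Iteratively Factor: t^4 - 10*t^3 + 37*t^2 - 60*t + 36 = (t - 3)*(t^3 - 7*t^2 + 16*t - 12) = (t - 3)*(t - 2)*(t^2 - 5*t + 6) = (t - 3)^2*(t - 2)*(t - 2)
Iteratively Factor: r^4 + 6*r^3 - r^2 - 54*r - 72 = (r + 3)*(r^3 + 3*r^2 - 10*r - 24) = (r + 3)*(r + 4)*(r^2 - r - 6) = (r + 2)*(r + 3)*(r + 4)*(r - 3)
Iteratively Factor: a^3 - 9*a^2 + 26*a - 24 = (a - 3)*(a^2 - 6*a + 8) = (a - 3)*(a - 2)*(a - 4)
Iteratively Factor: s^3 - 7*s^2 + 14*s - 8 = (s - 2)*(s^2 - 5*s + 4) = (s - 2)*(s - 1)*(s - 4)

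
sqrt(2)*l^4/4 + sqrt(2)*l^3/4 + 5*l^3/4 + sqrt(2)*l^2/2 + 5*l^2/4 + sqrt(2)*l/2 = l*(l/2 + sqrt(2))*(l + 1)*(sqrt(2)*l/2 + 1/2)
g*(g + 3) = g^2 + 3*g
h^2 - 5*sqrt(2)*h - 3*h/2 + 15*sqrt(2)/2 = (h - 3/2)*(h - 5*sqrt(2))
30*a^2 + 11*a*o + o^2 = (5*a + o)*(6*a + o)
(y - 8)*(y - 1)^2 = y^3 - 10*y^2 + 17*y - 8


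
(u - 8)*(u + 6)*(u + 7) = u^3 + 5*u^2 - 62*u - 336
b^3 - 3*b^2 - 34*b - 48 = (b - 8)*(b + 2)*(b + 3)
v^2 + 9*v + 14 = (v + 2)*(v + 7)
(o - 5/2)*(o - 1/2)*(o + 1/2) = o^3 - 5*o^2/2 - o/4 + 5/8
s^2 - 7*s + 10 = (s - 5)*(s - 2)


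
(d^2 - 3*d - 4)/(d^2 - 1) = (d - 4)/(d - 1)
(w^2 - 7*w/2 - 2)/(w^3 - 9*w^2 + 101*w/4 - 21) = 2*(2*w + 1)/(4*w^2 - 20*w + 21)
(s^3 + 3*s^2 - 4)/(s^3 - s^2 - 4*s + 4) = (s + 2)/(s - 2)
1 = 1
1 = 1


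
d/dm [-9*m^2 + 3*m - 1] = 3 - 18*m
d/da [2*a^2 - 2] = 4*a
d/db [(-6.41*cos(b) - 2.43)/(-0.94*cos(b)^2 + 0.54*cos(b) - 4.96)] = (6.0254*cos(b)^2 + 4.5684*cos(b) - 33.1058)*sin(b)/(0.8836*cos(b)^4 - 1.0152*cos(b)^3 + 9.6164*cos(b)^2 - 5.3568*cos(b) + 24.6016)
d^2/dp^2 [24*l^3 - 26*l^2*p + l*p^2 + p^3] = 2*l + 6*p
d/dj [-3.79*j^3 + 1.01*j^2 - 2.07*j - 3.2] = -11.37*j^2 + 2.02*j - 2.07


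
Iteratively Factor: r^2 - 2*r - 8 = (r + 2)*(r - 4)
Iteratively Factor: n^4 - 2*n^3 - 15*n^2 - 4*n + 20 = (n + 2)*(n^3 - 4*n^2 - 7*n + 10) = (n - 5)*(n + 2)*(n^2 + n - 2) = (n - 5)*(n - 1)*(n + 2)*(n + 2)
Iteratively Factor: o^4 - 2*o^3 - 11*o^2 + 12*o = (o - 1)*(o^3 - o^2 - 12*o) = (o - 1)*(o + 3)*(o^2 - 4*o) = (o - 4)*(o - 1)*(o + 3)*(o)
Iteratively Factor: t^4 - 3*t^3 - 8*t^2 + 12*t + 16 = (t + 2)*(t^3 - 5*t^2 + 2*t + 8) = (t + 1)*(t + 2)*(t^2 - 6*t + 8) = (t - 4)*(t + 1)*(t + 2)*(t - 2)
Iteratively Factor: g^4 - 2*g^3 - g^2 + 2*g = (g - 2)*(g^3 - g) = g*(g - 2)*(g^2 - 1) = g*(g - 2)*(g - 1)*(g + 1)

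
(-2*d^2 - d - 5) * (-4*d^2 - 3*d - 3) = 8*d^4 + 10*d^3 + 29*d^2 + 18*d + 15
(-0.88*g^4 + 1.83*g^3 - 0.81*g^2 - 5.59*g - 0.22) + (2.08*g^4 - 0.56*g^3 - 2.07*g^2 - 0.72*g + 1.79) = 1.2*g^4 + 1.27*g^3 - 2.88*g^2 - 6.31*g + 1.57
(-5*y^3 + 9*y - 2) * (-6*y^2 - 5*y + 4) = 30*y^5 + 25*y^4 - 74*y^3 - 33*y^2 + 46*y - 8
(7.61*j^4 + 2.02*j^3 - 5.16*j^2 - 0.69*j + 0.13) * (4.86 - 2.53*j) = -19.2533*j^5 + 31.874*j^4 + 22.872*j^3 - 23.3319*j^2 - 3.6823*j + 0.6318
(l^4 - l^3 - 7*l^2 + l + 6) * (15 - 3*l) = -3*l^5 + 18*l^4 + 6*l^3 - 108*l^2 - 3*l + 90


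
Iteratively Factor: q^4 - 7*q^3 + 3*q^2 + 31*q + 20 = (q - 5)*(q^3 - 2*q^2 - 7*q - 4) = (q - 5)*(q + 1)*(q^2 - 3*q - 4) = (q - 5)*(q - 4)*(q + 1)*(q + 1)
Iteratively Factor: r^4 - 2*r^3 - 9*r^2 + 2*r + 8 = (r + 1)*(r^3 - 3*r^2 - 6*r + 8) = (r + 1)*(r + 2)*(r^2 - 5*r + 4) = (r - 4)*(r + 1)*(r + 2)*(r - 1)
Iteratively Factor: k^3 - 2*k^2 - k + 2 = (k - 2)*(k^2 - 1) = (k - 2)*(k - 1)*(k + 1)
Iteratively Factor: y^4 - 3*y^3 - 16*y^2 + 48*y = (y - 4)*(y^3 + y^2 - 12*y) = (y - 4)*(y - 3)*(y^2 + 4*y) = y*(y - 4)*(y - 3)*(y + 4)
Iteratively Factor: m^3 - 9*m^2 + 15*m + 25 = (m - 5)*(m^2 - 4*m - 5) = (m - 5)^2*(m + 1)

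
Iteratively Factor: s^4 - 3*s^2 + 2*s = (s + 2)*(s^3 - 2*s^2 + s) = s*(s + 2)*(s^2 - 2*s + 1) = s*(s - 1)*(s + 2)*(s - 1)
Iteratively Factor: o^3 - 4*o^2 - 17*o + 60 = (o - 3)*(o^2 - o - 20) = (o - 3)*(o + 4)*(o - 5)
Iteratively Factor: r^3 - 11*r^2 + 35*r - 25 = (r - 1)*(r^2 - 10*r + 25) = (r - 5)*(r - 1)*(r - 5)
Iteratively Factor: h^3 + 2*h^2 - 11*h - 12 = (h + 1)*(h^2 + h - 12) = (h + 1)*(h + 4)*(h - 3)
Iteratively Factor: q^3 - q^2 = (q)*(q^2 - q) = q^2*(q - 1)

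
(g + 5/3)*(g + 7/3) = g^2 + 4*g + 35/9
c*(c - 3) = c^2 - 3*c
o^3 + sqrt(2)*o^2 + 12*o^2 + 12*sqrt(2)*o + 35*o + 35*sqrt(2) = (o + 5)*(o + 7)*(o + sqrt(2))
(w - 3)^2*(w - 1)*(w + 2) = w^4 - 5*w^3 + w^2 + 21*w - 18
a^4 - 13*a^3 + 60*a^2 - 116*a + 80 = (a - 5)*(a - 4)*(a - 2)^2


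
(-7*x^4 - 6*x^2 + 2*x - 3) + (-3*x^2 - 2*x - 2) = -7*x^4 - 9*x^2 - 5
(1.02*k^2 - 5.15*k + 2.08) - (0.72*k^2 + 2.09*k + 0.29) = 0.3*k^2 - 7.24*k + 1.79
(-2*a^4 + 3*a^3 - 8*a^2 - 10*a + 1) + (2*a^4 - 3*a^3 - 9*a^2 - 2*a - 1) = -17*a^2 - 12*a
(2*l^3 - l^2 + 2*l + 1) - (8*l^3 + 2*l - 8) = -6*l^3 - l^2 + 9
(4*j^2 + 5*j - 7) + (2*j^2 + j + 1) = 6*j^2 + 6*j - 6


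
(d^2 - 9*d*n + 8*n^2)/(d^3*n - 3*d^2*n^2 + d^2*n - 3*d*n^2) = (d^2 - 9*d*n + 8*n^2)/(d*n*(d^2 - 3*d*n + d - 3*n))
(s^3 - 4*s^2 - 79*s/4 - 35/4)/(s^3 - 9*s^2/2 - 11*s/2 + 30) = (2*s^2 - 13*s - 7)/(2*(s^2 - 7*s + 12))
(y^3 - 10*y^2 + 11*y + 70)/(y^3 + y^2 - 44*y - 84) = (y - 5)/(y + 6)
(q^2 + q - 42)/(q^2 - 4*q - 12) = (q + 7)/(q + 2)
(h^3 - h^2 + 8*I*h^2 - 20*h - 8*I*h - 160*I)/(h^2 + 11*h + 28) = (h^2 + h*(-5 + 8*I) - 40*I)/(h + 7)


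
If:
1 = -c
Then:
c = -1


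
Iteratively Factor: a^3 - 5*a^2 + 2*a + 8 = (a + 1)*(a^2 - 6*a + 8) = (a - 2)*(a + 1)*(a - 4)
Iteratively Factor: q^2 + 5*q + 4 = (q + 4)*(q + 1)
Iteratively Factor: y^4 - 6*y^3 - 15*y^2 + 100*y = (y)*(y^3 - 6*y^2 - 15*y + 100) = y*(y - 5)*(y^2 - y - 20) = y*(y - 5)*(y + 4)*(y - 5)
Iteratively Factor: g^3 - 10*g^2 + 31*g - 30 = (g - 2)*(g^2 - 8*g + 15) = (g - 5)*(g - 2)*(g - 3)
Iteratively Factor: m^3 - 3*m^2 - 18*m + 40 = (m - 2)*(m^2 - m - 20) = (m - 5)*(m - 2)*(m + 4)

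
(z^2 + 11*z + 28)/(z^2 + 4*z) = (z + 7)/z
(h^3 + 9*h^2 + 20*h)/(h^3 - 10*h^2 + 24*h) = (h^2 + 9*h + 20)/(h^2 - 10*h + 24)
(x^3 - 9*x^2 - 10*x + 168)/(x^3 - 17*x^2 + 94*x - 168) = (x + 4)/(x - 4)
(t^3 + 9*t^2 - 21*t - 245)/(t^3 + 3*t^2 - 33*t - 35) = (t + 7)/(t + 1)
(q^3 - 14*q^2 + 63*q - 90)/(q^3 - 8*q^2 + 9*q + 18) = (q - 5)/(q + 1)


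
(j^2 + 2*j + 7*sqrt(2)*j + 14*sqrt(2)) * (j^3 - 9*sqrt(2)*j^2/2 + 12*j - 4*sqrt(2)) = j^5 + 2*j^4 + 5*sqrt(2)*j^4/2 - 51*j^3 + 5*sqrt(2)*j^3 - 102*j^2 + 80*sqrt(2)*j^2 - 56*j + 160*sqrt(2)*j - 112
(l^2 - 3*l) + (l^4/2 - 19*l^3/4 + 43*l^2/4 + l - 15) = l^4/2 - 19*l^3/4 + 47*l^2/4 - 2*l - 15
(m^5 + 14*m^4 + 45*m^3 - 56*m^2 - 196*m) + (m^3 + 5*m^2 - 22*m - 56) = m^5 + 14*m^4 + 46*m^3 - 51*m^2 - 218*m - 56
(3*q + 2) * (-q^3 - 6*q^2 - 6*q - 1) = -3*q^4 - 20*q^3 - 30*q^2 - 15*q - 2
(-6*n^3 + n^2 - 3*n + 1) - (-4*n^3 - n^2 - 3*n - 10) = -2*n^3 + 2*n^2 + 11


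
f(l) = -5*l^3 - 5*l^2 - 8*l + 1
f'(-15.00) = -3233.00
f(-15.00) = 15871.00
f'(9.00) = -1313.00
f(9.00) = -4121.00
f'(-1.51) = -27.10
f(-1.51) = 18.89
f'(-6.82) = -637.49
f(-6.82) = 1409.07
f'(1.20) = -41.60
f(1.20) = -24.44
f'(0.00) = -8.00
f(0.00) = 1.00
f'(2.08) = -93.70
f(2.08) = -82.27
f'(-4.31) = -243.54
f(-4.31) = 342.91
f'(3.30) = -204.35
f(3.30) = -259.54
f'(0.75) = -23.94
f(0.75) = -9.92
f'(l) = -15*l^2 - 10*l - 8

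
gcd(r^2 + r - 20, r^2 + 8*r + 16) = 1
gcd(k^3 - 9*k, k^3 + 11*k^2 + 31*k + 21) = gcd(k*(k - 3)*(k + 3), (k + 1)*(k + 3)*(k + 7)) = k + 3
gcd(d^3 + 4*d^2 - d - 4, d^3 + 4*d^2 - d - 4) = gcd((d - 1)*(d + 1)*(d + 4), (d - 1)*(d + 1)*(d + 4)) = d^3 + 4*d^2 - d - 4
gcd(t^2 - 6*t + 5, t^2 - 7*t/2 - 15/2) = t - 5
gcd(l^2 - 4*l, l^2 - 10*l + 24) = l - 4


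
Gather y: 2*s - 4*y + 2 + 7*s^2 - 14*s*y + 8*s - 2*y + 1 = 7*s^2 + 10*s + y*(-14*s - 6) + 3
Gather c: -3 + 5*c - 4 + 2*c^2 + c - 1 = 2*c^2 + 6*c - 8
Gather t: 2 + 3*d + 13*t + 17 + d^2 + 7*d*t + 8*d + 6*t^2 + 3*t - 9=d^2 + 11*d + 6*t^2 + t*(7*d + 16) + 10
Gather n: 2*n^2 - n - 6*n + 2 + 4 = 2*n^2 - 7*n + 6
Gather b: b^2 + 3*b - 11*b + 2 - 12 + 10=b^2 - 8*b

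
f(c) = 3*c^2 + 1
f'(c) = 6*c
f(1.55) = 8.21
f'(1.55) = 9.30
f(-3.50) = 37.75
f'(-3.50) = -21.00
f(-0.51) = 1.78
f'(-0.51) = -3.06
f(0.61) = 2.12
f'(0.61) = 3.66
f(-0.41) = 1.50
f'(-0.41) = -2.46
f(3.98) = 48.52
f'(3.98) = 23.88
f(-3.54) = 38.59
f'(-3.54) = -21.24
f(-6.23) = 117.44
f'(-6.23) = -37.38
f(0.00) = 1.00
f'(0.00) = 0.00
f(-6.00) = 109.00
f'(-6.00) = -36.00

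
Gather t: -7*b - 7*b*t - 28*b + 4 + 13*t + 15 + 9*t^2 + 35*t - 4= -35*b + 9*t^2 + t*(48 - 7*b) + 15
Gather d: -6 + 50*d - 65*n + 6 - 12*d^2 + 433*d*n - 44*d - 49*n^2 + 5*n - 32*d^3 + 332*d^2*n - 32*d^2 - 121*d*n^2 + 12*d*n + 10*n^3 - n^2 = -32*d^3 + d^2*(332*n - 44) + d*(-121*n^2 + 445*n + 6) + 10*n^3 - 50*n^2 - 60*n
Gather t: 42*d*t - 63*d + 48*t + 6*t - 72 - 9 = -63*d + t*(42*d + 54) - 81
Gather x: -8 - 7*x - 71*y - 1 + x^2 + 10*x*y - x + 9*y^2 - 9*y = x^2 + x*(10*y - 8) + 9*y^2 - 80*y - 9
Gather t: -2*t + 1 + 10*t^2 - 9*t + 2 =10*t^2 - 11*t + 3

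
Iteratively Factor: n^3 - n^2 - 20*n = (n + 4)*(n^2 - 5*n) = n*(n + 4)*(n - 5)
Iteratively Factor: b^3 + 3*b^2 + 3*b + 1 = (b + 1)*(b^2 + 2*b + 1) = (b + 1)^2*(b + 1)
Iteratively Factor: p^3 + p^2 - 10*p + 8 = (p - 2)*(p^2 + 3*p - 4) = (p - 2)*(p - 1)*(p + 4)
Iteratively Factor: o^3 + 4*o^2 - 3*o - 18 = (o + 3)*(o^2 + o - 6) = (o - 2)*(o + 3)*(o + 3)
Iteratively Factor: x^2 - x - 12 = (x - 4)*(x + 3)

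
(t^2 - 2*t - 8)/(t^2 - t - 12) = (t + 2)/(t + 3)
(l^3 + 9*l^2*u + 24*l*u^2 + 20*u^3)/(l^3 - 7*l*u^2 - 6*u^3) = (-l^2 - 7*l*u - 10*u^2)/(-l^2 + 2*l*u + 3*u^2)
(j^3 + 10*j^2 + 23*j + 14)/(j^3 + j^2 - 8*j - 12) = (j^2 + 8*j + 7)/(j^2 - j - 6)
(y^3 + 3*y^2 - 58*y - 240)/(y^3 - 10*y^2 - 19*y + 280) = (y + 6)/(y - 7)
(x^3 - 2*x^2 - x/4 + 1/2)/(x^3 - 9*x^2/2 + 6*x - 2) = (x + 1/2)/(x - 2)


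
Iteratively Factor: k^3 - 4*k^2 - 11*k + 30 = (k - 5)*(k^2 + k - 6) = (k - 5)*(k - 2)*(k + 3)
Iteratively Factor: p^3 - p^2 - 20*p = (p + 4)*(p^2 - 5*p) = p*(p + 4)*(p - 5)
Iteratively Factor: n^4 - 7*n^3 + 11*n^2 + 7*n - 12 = (n - 3)*(n^3 - 4*n^2 - n + 4) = (n - 4)*(n - 3)*(n^2 - 1) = (n - 4)*(n - 3)*(n - 1)*(n + 1)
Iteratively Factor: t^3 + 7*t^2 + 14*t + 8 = (t + 1)*(t^2 + 6*t + 8) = (t + 1)*(t + 2)*(t + 4)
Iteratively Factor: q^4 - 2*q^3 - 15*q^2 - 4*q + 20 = (q - 5)*(q^3 + 3*q^2 - 4) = (q - 5)*(q + 2)*(q^2 + q - 2) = (q - 5)*(q + 2)^2*(q - 1)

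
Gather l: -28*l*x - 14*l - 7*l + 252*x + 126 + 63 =l*(-28*x - 21) + 252*x + 189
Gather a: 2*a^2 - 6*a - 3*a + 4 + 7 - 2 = 2*a^2 - 9*a + 9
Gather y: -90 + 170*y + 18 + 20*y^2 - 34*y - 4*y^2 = 16*y^2 + 136*y - 72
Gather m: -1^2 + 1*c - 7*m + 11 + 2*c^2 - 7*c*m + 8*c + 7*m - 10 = 2*c^2 - 7*c*m + 9*c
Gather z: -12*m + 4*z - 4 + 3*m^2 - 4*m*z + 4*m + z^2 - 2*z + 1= 3*m^2 - 8*m + z^2 + z*(2 - 4*m) - 3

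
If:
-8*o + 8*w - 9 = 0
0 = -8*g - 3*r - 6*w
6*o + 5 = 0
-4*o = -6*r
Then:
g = -1/96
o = -5/6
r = -5/9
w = 7/24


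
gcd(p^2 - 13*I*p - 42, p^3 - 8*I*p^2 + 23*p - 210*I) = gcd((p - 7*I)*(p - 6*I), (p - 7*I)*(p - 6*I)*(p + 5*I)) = p^2 - 13*I*p - 42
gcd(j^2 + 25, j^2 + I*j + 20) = j + 5*I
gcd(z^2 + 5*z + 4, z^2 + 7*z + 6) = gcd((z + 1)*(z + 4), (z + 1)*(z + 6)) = z + 1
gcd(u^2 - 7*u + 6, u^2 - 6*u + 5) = u - 1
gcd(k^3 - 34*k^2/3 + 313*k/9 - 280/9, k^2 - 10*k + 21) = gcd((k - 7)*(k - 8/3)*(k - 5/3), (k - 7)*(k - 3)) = k - 7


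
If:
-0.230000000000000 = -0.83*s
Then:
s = 0.28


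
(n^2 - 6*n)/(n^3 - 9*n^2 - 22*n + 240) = n/(n^2 - 3*n - 40)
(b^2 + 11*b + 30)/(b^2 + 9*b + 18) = (b + 5)/(b + 3)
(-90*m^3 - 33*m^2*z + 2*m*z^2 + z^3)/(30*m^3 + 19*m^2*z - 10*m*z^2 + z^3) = (15*m^2 + 8*m*z + z^2)/(-5*m^2 - 4*m*z + z^2)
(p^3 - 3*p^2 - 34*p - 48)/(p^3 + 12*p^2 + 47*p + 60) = (p^2 - 6*p - 16)/(p^2 + 9*p + 20)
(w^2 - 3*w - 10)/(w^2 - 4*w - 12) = (w - 5)/(w - 6)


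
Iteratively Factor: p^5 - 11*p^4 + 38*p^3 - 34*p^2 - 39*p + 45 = (p + 1)*(p^4 - 12*p^3 + 50*p^2 - 84*p + 45) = (p - 5)*(p + 1)*(p^3 - 7*p^2 + 15*p - 9) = (p - 5)*(p - 1)*(p + 1)*(p^2 - 6*p + 9) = (p - 5)*(p - 3)*(p - 1)*(p + 1)*(p - 3)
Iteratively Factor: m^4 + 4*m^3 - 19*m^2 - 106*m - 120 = (m + 3)*(m^3 + m^2 - 22*m - 40) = (m - 5)*(m + 3)*(m^2 + 6*m + 8) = (m - 5)*(m + 3)*(m + 4)*(m + 2)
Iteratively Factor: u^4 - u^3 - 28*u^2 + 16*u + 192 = (u - 4)*(u^3 + 3*u^2 - 16*u - 48) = (u - 4)^2*(u^2 + 7*u + 12) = (u - 4)^2*(u + 3)*(u + 4)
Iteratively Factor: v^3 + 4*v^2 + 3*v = (v + 1)*(v^2 + 3*v) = (v + 1)*(v + 3)*(v)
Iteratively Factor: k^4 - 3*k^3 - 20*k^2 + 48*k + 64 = (k - 4)*(k^3 + k^2 - 16*k - 16) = (k - 4)^2*(k^2 + 5*k + 4) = (k - 4)^2*(k + 1)*(k + 4)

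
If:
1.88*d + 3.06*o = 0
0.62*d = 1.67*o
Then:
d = 0.00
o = 0.00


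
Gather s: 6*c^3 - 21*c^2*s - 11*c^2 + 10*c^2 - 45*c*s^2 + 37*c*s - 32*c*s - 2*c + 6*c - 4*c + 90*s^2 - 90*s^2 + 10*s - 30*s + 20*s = 6*c^3 - c^2 - 45*c*s^2 + s*(-21*c^2 + 5*c)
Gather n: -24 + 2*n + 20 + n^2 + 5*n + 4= n^2 + 7*n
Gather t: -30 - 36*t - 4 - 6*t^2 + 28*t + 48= -6*t^2 - 8*t + 14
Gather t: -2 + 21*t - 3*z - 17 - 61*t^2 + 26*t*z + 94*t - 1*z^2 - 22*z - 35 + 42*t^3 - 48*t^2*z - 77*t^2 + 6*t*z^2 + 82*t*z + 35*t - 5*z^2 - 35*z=42*t^3 + t^2*(-48*z - 138) + t*(6*z^2 + 108*z + 150) - 6*z^2 - 60*z - 54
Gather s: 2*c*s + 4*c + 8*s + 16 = 4*c + s*(2*c + 8) + 16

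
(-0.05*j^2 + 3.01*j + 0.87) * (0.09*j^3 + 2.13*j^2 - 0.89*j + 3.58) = -0.0045*j^5 + 0.1644*j^4 + 6.5341*j^3 - 1.0048*j^2 + 10.0015*j + 3.1146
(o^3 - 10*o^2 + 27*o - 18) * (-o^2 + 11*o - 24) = -o^5 + 21*o^4 - 161*o^3 + 555*o^2 - 846*o + 432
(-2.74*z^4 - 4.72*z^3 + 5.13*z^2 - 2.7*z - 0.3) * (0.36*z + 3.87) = -0.9864*z^5 - 12.303*z^4 - 16.4196*z^3 + 18.8811*z^2 - 10.557*z - 1.161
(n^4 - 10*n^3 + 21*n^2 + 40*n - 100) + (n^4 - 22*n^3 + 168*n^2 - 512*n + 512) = 2*n^4 - 32*n^3 + 189*n^2 - 472*n + 412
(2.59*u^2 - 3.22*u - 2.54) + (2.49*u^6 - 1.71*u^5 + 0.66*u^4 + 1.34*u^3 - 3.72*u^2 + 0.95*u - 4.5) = 2.49*u^6 - 1.71*u^5 + 0.66*u^4 + 1.34*u^3 - 1.13*u^2 - 2.27*u - 7.04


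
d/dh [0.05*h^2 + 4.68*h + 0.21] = 0.1*h + 4.68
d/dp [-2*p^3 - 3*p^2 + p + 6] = -6*p^2 - 6*p + 1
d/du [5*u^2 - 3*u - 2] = 10*u - 3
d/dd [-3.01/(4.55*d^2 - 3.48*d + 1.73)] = (27.391*d - 10.4748)/(4.55*d^2 - 3.48*d + 1.73)^2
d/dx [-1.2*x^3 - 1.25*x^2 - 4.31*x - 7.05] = -3.6*x^2 - 2.5*x - 4.31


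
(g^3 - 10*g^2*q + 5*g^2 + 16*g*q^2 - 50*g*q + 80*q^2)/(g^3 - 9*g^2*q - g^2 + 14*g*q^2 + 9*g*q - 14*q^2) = (-g^2 + 8*g*q - 5*g + 40*q)/(-g^2 + 7*g*q + g - 7*q)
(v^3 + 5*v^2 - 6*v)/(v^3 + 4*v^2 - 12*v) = (v - 1)/(v - 2)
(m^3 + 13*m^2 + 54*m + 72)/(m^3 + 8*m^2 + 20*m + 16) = (m^2 + 9*m + 18)/(m^2 + 4*m + 4)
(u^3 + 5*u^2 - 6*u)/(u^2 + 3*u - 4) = u*(u + 6)/(u + 4)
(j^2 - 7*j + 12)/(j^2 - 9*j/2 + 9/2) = 2*(j - 4)/(2*j - 3)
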